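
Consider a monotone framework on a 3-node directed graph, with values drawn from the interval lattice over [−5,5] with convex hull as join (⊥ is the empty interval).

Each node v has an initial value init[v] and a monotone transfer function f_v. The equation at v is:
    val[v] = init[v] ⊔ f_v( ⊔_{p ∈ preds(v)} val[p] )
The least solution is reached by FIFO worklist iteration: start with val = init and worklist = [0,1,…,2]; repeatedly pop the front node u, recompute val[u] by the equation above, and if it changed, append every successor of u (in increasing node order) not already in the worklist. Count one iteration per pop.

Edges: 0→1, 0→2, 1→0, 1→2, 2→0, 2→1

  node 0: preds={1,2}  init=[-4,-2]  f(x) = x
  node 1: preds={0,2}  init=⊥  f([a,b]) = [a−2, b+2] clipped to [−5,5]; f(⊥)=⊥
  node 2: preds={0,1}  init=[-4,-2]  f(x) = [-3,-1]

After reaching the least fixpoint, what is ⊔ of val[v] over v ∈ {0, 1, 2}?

[-5,5]

Trace (15 dequeues):
  [1] u=0 | in [-4,-2] | out [-4,-2] | ==
  [2] u=1 | in [-4,-2] | out [-5,0] | prev ⊥ | push {0}
  [3] u=2 | in [-5,0] | out [-4,-1] | prev [-4,-2] | push {1}
  [4] u=0 | in [-5,0] | out [-5,0] | prev [-4,-2] | push {2}
  [5] u=1 | in [-5,0] | out [-5,2] | prev [-5,0] | push {0}
  [6] u=2 | in [-5,2] | out [-4,-1] | ==
  [7] u=0 | in [-5,2] | out [-5,2] | prev [-5,0] | push {1,2}
  [8] u=1 | in [-5,2] | out [-5,4] | prev [-5,2] | push {0}
  [9] u=2 | in [-5,4] | out [-4,-1] | ==
  [10] u=0 | in [-5,4] | out [-5,4] | prev [-5,2] | push {1,2}
  [11] u=1 | in [-5,4] | out [-5,5] | prev [-5,4] | push {0}
  [12] u=2 | in [-5,5] | out [-4,-1] | ==
  [13] u=0 | in [-5,5] | out [-5,5] | prev [-5,4] | push {1,2}
  [14] u=1 | in [-5,5] | out [-5,5] | ==
  [15] u=2 | in [-5,5] | out [-4,-1] | ==

Converged values:
  [0] [-5,5]
  [1] [-5,5]
  [2] [-4,-1]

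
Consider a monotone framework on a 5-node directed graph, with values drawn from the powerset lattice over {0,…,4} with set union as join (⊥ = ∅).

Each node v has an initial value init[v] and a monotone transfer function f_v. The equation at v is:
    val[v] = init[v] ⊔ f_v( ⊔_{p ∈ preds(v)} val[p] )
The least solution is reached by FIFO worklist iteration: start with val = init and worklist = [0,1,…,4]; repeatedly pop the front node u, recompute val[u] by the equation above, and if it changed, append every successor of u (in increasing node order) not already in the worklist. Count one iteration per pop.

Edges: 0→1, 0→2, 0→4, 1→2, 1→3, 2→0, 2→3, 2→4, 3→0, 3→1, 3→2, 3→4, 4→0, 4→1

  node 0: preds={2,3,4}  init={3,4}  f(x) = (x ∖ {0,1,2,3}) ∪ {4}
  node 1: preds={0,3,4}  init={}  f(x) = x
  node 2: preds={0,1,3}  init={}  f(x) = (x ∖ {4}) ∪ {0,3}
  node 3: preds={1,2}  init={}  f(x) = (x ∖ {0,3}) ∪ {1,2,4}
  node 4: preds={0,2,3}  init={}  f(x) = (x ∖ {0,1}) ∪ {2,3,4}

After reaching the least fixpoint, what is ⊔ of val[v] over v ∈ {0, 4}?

Iteration log — 11 steps:
  step 1. node 0  ⊔preds={}  new={3,4}  stable
  step 2. node 1  ⊔preds={3,4}  new={3,4}  old={}  +wl: 
  step 3. node 2  ⊔preds={3,4}  new={0,3}  old={}  +wl: 0
  step 4. node 3  ⊔preds={0,3,4}  new={1,2,4}  old={}  +wl: 1,2
  step 5. node 4  ⊔preds={0,1,2,3,4}  new={2,3,4}  old={}  +wl: 
  step 6. node 0  ⊔preds={0,1,2,3,4}  new={3,4}  stable
  step 7. node 1  ⊔preds={1,2,3,4}  new={1,2,3,4}  old={3,4}  +wl: 3
  step 8. node 2  ⊔preds={1,2,3,4}  new={0,1,2,3}  old={0,3}  +wl: 0,4
  step 9. node 3  ⊔preds={0,1,2,3,4}  new={1,2,4}  stable
  step 10. node 0  ⊔preds={0,1,2,3,4}  new={3,4}  stable
  step 11. node 4  ⊔preds={0,1,2,3,4}  new={2,3,4}  stable

Least fixpoint reached:
  node 0: {3,4}
  node 1: {1,2,3,4}
  node 2: {0,1,2,3}
  node 3: {1,2,4}
  node 4: {2,3,4}

{2,3,4}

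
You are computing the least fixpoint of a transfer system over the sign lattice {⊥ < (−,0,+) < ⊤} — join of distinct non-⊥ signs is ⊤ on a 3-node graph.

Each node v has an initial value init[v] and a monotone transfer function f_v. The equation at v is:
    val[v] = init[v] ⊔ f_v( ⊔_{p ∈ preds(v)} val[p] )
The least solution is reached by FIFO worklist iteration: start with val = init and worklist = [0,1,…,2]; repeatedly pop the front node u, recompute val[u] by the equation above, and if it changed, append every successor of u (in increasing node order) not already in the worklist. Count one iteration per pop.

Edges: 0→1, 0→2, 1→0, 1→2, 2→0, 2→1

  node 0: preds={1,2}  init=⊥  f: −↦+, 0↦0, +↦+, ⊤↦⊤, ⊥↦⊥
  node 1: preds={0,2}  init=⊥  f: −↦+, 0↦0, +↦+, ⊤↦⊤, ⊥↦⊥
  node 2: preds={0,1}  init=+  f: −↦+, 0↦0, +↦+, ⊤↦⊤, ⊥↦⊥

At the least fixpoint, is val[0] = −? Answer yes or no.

no

Worklist (4 pops):
  #1 pop 0: in=+ → + (was ⊥); enqueue []
  #2 pop 1: in=+ → + (was ⊥); enqueue [0]
  #3 pop 2: in=+ → + (no change)
  #4 pop 0: in=+ → + (no change)

Fixpoint:
  val[0] = +
  val[1] = +
  val[2] = +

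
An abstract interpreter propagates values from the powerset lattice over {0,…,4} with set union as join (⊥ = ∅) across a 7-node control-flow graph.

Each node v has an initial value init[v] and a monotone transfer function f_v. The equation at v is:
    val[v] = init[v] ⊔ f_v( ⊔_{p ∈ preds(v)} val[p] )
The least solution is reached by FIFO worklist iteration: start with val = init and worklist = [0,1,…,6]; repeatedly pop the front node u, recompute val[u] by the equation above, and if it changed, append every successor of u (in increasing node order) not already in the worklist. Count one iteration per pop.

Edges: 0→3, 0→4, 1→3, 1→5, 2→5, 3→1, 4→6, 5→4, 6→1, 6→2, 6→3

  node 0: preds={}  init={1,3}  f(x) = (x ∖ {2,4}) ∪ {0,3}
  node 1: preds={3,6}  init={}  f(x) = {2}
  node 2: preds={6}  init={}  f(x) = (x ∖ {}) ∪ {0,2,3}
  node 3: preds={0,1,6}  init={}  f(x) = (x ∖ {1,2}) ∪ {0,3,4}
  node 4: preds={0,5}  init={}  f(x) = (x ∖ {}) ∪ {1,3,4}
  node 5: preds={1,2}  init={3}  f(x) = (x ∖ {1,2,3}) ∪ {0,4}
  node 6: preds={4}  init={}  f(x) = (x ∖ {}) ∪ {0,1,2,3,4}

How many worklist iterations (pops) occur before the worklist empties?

Iteration log — 12 steps:
  step 1. node 0  ⊔preds={}  new={0,1,3}  old={1,3}  +wl: 
  step 2. node 1  ⊔preds={}  new={2}  old={}  +wl: 
  step 3. node 2  ⊔preds={}  new={0,2,3}  old={}  +wl: 
  step 4. node 3  ⊔preds={0,1,2,3}  new={0,3,4}  old={}  +wl: 1
  step 5. node 4  ⊔preds={0,1,3}  new={0,1,3,4}  old={}  +wl: 
  step 6. node 5  ⊔preds={0,2,3}  new={0,3,4}  old={3}  +wl: 4
  step 7. node 6  ⊔preds={0,1,3,4}  new={0,1,2,3,4}  old={}  +wl: 2,3
  step 8. node 1  ⊔preds={0,1,2,3,4}  new={2}  stable
  step 9. node 4  ⊔preds={0,1,3,4}  new={0,1,3,4}  stable
  step 10. node 2  ⊔preds={0,1,2,3,4}  new={0,1,2,3,4}  old={0,2,3}  +wl: 5
  step 11. node 3  ⊔preds={0,1,2,3,4}  new={0,3,4}  stable
  step 12. node 5  ⊔preds={0,1,2,3,4}  new={0,3,4}  stable

Least fixpoint reached:
  node 0: {0,1,3}
  node 1: {2}
  node 2: {0,1,2,3,4}
  node 3: {0,3,4}
  node 4: {0,1,3,4}
  node 5: {0,3,4}
  node 6: {0,1,2,3,4}

12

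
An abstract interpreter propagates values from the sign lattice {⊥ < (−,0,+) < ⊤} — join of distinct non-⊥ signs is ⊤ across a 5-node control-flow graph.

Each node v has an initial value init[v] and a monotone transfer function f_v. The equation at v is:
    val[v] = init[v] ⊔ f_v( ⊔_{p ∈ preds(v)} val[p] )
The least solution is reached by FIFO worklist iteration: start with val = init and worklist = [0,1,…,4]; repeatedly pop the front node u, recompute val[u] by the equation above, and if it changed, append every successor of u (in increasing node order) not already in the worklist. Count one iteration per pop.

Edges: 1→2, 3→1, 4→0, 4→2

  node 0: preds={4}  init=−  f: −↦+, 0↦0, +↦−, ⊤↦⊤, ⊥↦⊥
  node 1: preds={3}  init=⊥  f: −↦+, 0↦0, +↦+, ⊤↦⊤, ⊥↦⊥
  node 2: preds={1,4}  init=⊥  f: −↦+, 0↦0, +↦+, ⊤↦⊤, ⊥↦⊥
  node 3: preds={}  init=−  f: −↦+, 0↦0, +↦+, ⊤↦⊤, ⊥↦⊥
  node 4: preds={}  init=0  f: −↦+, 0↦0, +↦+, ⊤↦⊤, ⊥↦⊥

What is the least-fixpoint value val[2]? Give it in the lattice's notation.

Trace (5 dequeues):
  [1] u=0 | in 0 | out ⊤ | prev − | push {}
  [2] u=1 | in − | out + | prev ⊥ | push {}
  [3] u=2 | in ⊤ | out ⊤ | prev ⊥ | push {}
  [4] u=3 | in ⊥ | out − | ==
  [5] u=4 | in ⊥ | out 0 | ==

Converged values:
  [0] ⊤
  [1] +
  [2] ⊤
  [3] −
  [4] 0

⊤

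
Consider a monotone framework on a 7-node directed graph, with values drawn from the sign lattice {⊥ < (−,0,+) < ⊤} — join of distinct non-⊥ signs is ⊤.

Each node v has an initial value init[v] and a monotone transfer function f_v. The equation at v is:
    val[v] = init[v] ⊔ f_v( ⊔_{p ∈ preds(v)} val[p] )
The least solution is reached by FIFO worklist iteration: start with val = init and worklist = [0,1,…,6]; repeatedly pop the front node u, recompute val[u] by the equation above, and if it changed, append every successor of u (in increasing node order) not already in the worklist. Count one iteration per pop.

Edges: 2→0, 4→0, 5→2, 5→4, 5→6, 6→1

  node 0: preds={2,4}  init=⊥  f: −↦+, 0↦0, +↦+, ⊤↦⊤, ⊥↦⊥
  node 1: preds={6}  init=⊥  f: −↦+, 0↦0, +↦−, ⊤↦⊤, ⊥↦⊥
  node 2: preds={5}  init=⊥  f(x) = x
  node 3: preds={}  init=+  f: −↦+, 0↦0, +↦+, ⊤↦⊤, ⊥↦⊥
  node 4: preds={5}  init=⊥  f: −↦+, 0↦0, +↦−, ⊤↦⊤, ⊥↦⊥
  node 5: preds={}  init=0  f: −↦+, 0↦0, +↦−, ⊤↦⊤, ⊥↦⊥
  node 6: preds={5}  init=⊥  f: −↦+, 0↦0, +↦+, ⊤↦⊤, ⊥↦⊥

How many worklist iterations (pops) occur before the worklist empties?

9

Trace (9 dequeues):
  [1] u=0 | in ⊥ | out ⊥ | ==
  [2] u=1 | in ⊥ | out ⊥ | ==
  [3] u=2 | in 0 | out 0 | prev ⊥ | push {0}
  [4] u=3 | in ⊥ | out + | ==
  [5] u=4 | in 0 | out 0 | prev ⊥ | push {}
  [6] u=5 | in ⊥ | out 0 | ==
  [7] u=6 | in 0 | out 0 | prev ⊥ | push {1}
  [8] u=0 | in 0 | out 0 | prev ⊥ | push {}
  [9] u=1 | in 0 | out 0 | prev ⊥ | push {}

Converged values:
  [0] 0
  [1] 0
  [2] 0
  [3] +
  [4] 0
  [5] 0
  [6] 0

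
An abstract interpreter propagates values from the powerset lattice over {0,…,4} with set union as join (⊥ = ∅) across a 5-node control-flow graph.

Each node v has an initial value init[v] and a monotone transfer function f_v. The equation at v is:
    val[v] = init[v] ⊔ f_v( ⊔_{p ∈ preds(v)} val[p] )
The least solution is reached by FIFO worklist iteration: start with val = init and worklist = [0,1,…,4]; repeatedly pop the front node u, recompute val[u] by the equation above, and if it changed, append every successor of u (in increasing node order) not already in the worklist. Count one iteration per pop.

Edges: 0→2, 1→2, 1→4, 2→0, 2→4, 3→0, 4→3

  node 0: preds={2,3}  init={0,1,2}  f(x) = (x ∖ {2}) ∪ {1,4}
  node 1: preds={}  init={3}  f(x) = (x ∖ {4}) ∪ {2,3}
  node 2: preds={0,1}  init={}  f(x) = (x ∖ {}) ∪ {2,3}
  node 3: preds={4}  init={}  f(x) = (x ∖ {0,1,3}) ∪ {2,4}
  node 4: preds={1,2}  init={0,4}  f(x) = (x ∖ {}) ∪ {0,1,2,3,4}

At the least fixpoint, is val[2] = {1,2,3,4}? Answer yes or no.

no

Iteration log — 8 steps:
  step 1. node 0  ⊔preds={}  new={0,1,2,4}  old={0,1,2}  +wl: 
  step 2. node 1  ⊔preds={}  new={2,3}  old={3}  +wl: 
  step 3. node 2  ⊔preds={0,1,2,3,4}  new={0,1,2,3,4}  old={}  +wl: 0
  step 4. node 3  ⊔preds={0,4}  new={2,4}  old={}  +wl: 
  step 5. node 4  ⊔preds={0,1,2,3,4}  new={0,1,2,3,4}  old={0,4}  +wl: 3
  step 6. node 0  ⊔preds={0,1,2,3,4}  new={0,1,2,3,4}  old={0,1,2,4}  +wl: 2
  step 7. node 3  ⊔preds={0,1,2,3,4}  new={2,4}  stable
  step 8. node 2  ⊔preds={0,1,2,3,4}  new={0,1,2,3,4}  stable

Least fixpoint reached:
  node 0: {0,1,2,3,4}
  node 1: {2,3}
  node 2: {0,1,2,3,4}
  node 3: {2,4}
  node 4: {0,1,2,3,4}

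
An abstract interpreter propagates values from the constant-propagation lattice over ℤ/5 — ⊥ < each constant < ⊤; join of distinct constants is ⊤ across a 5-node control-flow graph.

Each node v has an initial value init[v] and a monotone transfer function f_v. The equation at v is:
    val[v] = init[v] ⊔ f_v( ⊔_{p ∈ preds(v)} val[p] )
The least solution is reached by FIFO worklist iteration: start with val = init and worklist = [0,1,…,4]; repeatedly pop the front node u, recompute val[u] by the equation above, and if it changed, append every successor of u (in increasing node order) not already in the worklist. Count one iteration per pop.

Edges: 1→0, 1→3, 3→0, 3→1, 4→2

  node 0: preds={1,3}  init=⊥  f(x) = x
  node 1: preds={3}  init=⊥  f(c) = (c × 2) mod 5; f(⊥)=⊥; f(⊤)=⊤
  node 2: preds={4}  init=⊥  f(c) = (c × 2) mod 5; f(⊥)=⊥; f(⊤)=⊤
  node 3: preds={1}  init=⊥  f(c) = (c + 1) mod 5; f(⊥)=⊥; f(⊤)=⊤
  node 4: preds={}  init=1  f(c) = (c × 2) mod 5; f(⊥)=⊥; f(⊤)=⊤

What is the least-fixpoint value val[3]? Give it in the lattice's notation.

Iteration log — 5 steps:
  step 1. node 0  ⊔preds=⊥  new=⊥  stable
  step 2. node 1  ⊔preds=⊥  new=⊥  stable
  step 3. node 2  ⊔preds=1  new=2  old=⊥  +wl: 
  step 4. node 3  ⊔preds=⊥  new=⊥  stable
  step 5. node 4  ⊔preds=⊥  new=1  stable

Least fixpoint reached:
  node 0: ⊥
  node 1: ⊥
  node 2: 2
  node 3: ⊥
  node 4: 1

⊥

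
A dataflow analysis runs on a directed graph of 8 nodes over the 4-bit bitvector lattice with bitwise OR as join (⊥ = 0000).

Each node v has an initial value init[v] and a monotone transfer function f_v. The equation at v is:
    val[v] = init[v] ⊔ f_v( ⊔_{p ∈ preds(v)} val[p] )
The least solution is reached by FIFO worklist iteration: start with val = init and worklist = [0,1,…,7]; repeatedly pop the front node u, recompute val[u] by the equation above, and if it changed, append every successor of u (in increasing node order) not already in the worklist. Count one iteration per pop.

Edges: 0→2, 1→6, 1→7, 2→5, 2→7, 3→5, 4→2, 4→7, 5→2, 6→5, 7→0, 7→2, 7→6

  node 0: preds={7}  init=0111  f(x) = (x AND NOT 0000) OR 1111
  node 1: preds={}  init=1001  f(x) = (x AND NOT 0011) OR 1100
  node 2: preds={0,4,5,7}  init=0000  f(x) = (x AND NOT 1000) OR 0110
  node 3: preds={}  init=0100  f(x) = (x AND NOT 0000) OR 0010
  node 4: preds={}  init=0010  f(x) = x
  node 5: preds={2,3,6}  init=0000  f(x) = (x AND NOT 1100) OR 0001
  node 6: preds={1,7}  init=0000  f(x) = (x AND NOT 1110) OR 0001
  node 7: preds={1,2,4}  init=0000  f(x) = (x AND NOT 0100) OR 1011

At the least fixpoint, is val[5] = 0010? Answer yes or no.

Worklist (12 pops):
  #1 pop 0: in=0000 → 1111 (was 0111); enqueue []
  #2 pop 1: in=0000 → 1101 (was 1001); enqueue []
  #3 pop 2: in=1111 → 0111 (was 0000); enqueue []
  #4 pop 3: in=0000 → 0110 (was 0100); enqueue []
  #5 pop 4: in=0000 → 0010 (no change)
  #6 pop 5: in=0111 → 0011 (was 0000); enqueue [2]
  #7 pop 6: in=1101 → 0001 (was 0000); enqueue [5]
  #8 pop 7: in=1111 → 1011 (was 0000); enqueue [0,6]
  #9 pop 2: in=1111 → 0111 (no change)
  #10 pop 5: in=0111 → 0011 (no change)
  #11 pop 0: in=1011 → 1111 (no change)
  #12 pop 6: in=1111 → 0001 (no change)

Fixpoint:
  val[0] = 1111
  val[1] = 1101
  val[2] = 0111
  val[3] = 0110
  val[4] = 0010
  val[5] = 0011
  val[6] = 0001
  val[7] = 1011

no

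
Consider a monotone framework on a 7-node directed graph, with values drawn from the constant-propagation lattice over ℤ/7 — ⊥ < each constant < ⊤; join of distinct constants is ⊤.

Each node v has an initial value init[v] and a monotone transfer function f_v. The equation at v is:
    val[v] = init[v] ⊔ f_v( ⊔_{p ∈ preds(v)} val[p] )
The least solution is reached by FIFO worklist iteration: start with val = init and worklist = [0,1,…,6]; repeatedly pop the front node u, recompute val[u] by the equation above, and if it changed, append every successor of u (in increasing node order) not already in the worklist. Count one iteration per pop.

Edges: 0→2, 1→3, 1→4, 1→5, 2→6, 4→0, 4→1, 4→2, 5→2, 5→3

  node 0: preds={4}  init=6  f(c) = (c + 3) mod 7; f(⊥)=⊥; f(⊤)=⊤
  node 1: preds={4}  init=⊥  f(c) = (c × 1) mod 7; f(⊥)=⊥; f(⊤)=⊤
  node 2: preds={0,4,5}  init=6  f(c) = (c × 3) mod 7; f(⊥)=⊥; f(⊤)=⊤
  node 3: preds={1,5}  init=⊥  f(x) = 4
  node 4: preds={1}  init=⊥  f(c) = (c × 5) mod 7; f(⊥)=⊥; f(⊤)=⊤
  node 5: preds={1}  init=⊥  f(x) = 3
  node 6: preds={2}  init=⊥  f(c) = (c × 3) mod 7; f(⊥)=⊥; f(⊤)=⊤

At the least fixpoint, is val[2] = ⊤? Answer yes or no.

yes

Iteration log — 9 steps:
  step 1. node 0  ⊔preds=⊥  new=6  stable
  step 2. node 1  ⊔preds=⊥  new=⊥  stable
  step 3. node 2  ⊔preds=6  new=⊤  old=6  +wl: 
  step 4. node 3  ⊔preds=⊥  new=4  old=⊥  +wl: 
  step 5. node 4  ⊔preds=⊥  new=⊥  stable
  step 6. node 5  ⊔preds=⊥  new=3  old=⊥  +wl: 2,3
  step 7. node 6  ⊔preds=⊤  new=⊤  old=⊥  +wl: 
  step 8. node 2  ⊔preds=⊤  new=⊤  stable
  step 9. node 3  ⊔preds=3  new=4  stable

Least fixpoint reached:
  node 0: 6
  node 1: ⊥
  node 2: ⊤
  node 3: 4
  node 4: ⊥
  node 5: 3
  node 6: ⊤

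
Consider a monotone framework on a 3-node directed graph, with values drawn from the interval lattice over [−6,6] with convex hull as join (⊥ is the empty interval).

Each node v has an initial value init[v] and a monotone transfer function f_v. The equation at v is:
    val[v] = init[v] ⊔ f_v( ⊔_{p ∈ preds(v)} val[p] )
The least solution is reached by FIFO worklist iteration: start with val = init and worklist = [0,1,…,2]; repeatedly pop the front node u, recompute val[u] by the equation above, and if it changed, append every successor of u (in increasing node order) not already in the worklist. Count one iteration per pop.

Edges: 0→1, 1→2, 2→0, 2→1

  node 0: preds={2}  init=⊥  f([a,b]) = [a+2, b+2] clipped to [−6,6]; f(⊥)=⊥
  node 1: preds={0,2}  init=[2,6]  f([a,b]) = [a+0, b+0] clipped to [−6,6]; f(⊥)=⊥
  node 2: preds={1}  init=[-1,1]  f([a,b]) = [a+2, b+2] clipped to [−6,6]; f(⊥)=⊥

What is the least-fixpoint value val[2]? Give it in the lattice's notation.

Iteration log — 5 steps:
  step 1. node 0  ⊔preds=[-1,1]  new=[1,3]  old=⊥  +wl: 
  step 2. node 1  ⊔preds=[-1,3]  new=[-1,6]  old=[2,6]  +wl: 
  step 3. node 2  ⊔preds=[-1,6]  new=[-1,6]  old=[-1,1]  +wl: 0,1
  step 4. node 0  ⊔preds=[-1,6]  new=[1,6]  old=[1,3]  +wl: 
  step 5. node 1  ⊔preds=[-1,6]  new=[-1,6]  stable

Least fixpoint reached:
  node 0: [1,6]
  node 1: [-1,6]
  node 2: [-1,6]

[-1,6]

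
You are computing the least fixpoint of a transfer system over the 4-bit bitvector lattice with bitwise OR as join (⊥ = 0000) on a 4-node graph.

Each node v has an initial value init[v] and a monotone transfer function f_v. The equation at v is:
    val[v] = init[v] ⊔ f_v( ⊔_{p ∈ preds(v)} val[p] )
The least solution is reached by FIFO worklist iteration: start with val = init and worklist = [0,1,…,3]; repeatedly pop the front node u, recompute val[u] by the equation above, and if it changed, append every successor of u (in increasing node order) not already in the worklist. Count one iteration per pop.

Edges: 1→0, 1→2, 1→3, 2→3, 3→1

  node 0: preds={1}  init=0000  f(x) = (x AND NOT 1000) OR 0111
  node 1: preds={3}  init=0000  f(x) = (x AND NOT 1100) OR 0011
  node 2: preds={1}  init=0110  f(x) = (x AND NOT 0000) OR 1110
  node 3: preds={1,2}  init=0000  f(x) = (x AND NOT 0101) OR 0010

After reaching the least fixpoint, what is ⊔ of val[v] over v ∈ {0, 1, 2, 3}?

Iteration log — 6 steps:
  step 1. node 0  ⊔preds=0000  new=0111  old=0000  +wl: 
  step 2. node 1  ⊔preds=0000  new=0011  old=0000  +wl: 0
  step 3. node 2  ⊔preds=0011  new=1111  old=0110  +wl: 
  step 4. node 3  ⊔preds=1111  new=1010  old=0000  +wl: 1
  step 5. node 0  ⊔preds=0011  new=0111  stable
  step 6. node 1  ⊔preds=1010  new=0011  stable

Least fixpoint reached:
  node 0: 0111
  node 1: 0011
  node 2: 1111
  node 3: 1010

1111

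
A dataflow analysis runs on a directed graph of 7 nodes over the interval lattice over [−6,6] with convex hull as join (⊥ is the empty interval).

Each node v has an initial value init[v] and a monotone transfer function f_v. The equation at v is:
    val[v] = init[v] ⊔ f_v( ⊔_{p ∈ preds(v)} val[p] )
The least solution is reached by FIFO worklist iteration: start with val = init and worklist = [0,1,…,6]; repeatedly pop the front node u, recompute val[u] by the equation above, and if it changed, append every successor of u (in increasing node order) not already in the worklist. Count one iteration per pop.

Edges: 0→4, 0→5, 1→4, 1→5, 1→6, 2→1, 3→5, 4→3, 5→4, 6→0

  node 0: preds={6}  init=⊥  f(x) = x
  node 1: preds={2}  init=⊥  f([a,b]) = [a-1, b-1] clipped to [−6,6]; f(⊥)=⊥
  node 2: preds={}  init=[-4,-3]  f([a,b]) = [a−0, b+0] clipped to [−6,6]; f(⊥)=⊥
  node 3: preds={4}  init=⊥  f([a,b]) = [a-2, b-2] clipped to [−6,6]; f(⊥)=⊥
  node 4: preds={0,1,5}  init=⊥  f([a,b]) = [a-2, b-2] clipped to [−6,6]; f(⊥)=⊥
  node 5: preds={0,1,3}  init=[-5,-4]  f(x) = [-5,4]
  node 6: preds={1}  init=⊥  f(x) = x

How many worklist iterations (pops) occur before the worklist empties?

14

Iteration log — 14 steps:
  step 1. node 0  ⊔preds=⊥  new=⊥  stable
  step 2. node 1  ⊔preds=[-4,-3]  new=[-5,-4]  old=⊥  +wl: 
  step 3. node 2  ⊔preds=⊥  new=[-4,-3]  stable
  step 4. node 3  ⊔preds=⊥  new=⊥  stable
  step 5. node 4  ⊔preds=[-5,-4]  new=[-6,-6]  old=⊥  +wl: 3
  step 6. node 5  ⊔preds=[-5,-4]  new=[-5,4]  old=[-5,-4]  +wl: 4
  step 7. node 6  ⊔preds=[-5,-4]  new=[-5,-4]  old=⊥  +wl: 0
  step 8. node 3  ⊔preds=[-6,-6]  new=[-6,-6]  old=⊥  +wl: 5
  step 9. node 4  ⊔preds=[-5,4]  new=[-6,2]  old=[-6,-6]  +wl: 3
  step 10. node 0  ⊔preds=[-5,-4]  new=[-5,-4]  old=⊥  +wl: 4
  step 11. node 5  ⊔preds=[-6,-4]  new=[-5,4]  stable
  step 12. node 3  ⊔preds=[-6,2]  new=[-6,0]  old=[-6,-6]  +wl: 5
  step 13. node 4  ⊔preds=[-5,4]  new=[-6,2]  stable
  step 14. node 5  ⊔preds=[-6,0]  new=[-5,4]  stable

Least fixpoint reached:
  node 0: [-5,-4]
  node 1: [-5,-4]
  node 2: [-4,-3]
  node 3: [-6,0]
  node 4: [-6,2]
  node 5: [-5,4]
  node 6: [-5,-4]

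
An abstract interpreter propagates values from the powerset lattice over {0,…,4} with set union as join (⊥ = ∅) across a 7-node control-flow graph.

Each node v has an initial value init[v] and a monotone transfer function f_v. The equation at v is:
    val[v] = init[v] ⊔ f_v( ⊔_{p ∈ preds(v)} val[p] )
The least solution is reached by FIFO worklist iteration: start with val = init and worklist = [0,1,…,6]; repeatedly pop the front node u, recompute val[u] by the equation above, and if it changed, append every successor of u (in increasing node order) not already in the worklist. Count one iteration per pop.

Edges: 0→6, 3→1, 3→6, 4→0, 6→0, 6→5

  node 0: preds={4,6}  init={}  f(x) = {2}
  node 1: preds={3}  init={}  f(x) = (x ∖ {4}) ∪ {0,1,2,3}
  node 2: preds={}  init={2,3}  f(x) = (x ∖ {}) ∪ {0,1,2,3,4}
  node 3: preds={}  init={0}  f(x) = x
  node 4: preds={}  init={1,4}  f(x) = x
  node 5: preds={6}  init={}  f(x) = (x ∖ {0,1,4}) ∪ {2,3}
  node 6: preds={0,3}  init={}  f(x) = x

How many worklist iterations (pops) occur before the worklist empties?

9

Worklist (9 pops):
  #1 pop 0: in={1,4} → {2} (was {}); enqueue []
  #2 pop 1: in={0} → {0,1,2,3} (was {}); enqueue []
  #3 pop 2: in={} → {0,1,2,3,4} (was {2,3}); enqueue []
  #4 pop 3: in={} → {0} (no change)
  #5 pop 4: in={} → {1,4} (no change)
  #6 pop 5: in={} → {2,3} (was {}); enqueue []
  #7 pop 6: in={0,2} → {0,2} (was {}); enqueue [0,5]
  #8 pop 0: in={0,1,2,4} → {2} (no change)
  #9 pop 5: in={0,2} → {2,3} (no change)

Fixpoint:
  val[0] = {2}
  val[1] = {0,1,2,3}
  val[2] = {0,1,2,3,4}
  val[3] = {0}
  val[4] = {1,4}
  val[5] = {2,3}
  val[6] = {0,2}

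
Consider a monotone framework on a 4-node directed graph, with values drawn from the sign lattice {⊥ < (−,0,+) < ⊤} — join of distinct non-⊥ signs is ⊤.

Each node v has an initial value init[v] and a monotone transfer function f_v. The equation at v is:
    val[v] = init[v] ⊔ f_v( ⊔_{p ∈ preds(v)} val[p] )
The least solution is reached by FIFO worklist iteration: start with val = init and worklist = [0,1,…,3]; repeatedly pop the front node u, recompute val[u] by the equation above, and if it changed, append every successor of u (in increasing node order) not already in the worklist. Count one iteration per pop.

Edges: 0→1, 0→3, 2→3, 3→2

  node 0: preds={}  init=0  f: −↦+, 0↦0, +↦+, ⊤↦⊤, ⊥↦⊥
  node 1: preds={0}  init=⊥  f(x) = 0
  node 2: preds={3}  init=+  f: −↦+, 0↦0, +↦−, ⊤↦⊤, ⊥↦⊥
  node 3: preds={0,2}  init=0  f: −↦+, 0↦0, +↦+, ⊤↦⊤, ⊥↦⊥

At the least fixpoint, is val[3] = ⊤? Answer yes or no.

yes

Worklist (5 pops):
  #1 pop 0: in=⊥ → 0 (no change)
  #2 pop 1: in=0 → 0 (was ⊥); enqueue []
  #3 pop 2: in=0 → ⊤ (was +); enqueue []
  #4 pop 3: in=⊤ → ⊤ (was 0); enqueue [2]
  #5 pop 2: in=⊤ → ⊤ (no change)

Fixpoint:
  val[0] = 0
  val[1] = 0
  val[2] = ⊤
  val[3] = ⊤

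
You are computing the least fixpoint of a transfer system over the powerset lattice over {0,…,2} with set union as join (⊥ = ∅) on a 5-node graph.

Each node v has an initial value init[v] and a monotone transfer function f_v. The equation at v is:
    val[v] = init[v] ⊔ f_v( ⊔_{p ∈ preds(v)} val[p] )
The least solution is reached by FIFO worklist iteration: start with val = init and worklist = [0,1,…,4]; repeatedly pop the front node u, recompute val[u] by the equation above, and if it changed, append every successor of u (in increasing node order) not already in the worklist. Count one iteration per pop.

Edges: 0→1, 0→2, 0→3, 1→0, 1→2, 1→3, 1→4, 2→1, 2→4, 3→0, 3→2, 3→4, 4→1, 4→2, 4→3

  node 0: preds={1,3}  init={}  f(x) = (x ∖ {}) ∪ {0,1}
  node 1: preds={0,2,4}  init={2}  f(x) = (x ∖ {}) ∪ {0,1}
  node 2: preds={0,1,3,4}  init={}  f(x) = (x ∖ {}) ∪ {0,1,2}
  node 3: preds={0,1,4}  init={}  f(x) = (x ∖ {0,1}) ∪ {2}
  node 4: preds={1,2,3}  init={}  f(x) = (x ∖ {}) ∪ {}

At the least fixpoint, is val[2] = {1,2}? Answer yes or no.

Trace (9 dequeues):
  [1] u=0 | in {2} | out {0,1,2} | prev {} | push {}
  [2] u=1 | in {0,1,2} | out {0,1,2} | prev {2} | push {0}
  [3] u=2 | in {0,1,2} | out {0,1,2} | prev {} | push {1}
  [4] u=3 | in {0,1,2} | out {2} | prev {} | push {2}
  [5] u=4 | in {0,1,2} | out {0,1,2} | prev {} | push {3}
  [6] u=0 | in {0,1,2} | out {0,1,2} | ==
  [7] u=1 | in {0,1,2} | out {0,1,2} | ==
  [8] u=2 | in {0,1,2} | out {0,1,2} | ==
  [9] u=3 | in {0,1,2} | out {2} | ==

Converged values:
  [0] {0,1,2}
  [1] {0,1,2}
  [2] {0,1,2}
  [3] {2}
  [4] {0,1,2}

no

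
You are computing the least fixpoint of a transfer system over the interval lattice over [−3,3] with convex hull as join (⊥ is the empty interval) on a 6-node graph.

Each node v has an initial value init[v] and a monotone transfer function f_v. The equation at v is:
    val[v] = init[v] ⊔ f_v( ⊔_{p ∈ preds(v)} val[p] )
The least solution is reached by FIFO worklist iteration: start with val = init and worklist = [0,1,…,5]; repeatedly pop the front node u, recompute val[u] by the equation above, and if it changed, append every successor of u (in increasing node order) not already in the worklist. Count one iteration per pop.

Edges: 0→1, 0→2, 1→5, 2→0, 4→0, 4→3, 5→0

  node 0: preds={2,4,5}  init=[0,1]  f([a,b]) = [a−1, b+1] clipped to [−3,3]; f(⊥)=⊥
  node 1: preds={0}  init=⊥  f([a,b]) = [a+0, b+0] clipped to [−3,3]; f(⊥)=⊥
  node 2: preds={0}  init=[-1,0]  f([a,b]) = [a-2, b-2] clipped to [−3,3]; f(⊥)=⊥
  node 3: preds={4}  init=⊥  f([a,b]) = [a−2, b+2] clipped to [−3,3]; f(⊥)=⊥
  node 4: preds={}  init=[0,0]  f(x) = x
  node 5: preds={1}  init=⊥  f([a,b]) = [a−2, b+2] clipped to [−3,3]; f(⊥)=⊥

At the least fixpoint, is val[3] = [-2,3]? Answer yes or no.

Trace (11 dequeues):
  [1] u=0 | in [-1,0] | out [-2,1] | prev [0,1] | push {}
  [2] u=1 | in [-2,1] | out [-2,1] | prev ⊥ | push {}
  [3] u=2 | in [-2,1] | out [-3,0] | prev [-1,0] | push {0}
  [4] u=3 | in [0,0] | out [-2,2] | prev ⊥ | push {}
  [5] u=4 | in ⊥ | out [0,0] | ==
  [6] u=5 | in [-2,1] | out [-3,3] | prev ⊥ | push {}
  [7] u=0 | in [-3,3] | out [-3,3] | prev [-2,1] | push {1,2}
  [8] u=1 | in [-3,3] | out [-3,3] | prev [-2,1] | push {5}
  [9] u=2 | in [-3,3] | out [-3,1] | prev [-3,0] | push {0}
  [10] u=5 | in [-3,3] | out [-3,3] | ==
  [11] u=0 | in [-3,3] | out [-3,3] | ==

Converged values:
  [0] [-3,3]
  [1] [-3,3]
  [2] [-3,1]
  [3] [-2,2]
  [4] [0,0]
  [5] [-3,3]

no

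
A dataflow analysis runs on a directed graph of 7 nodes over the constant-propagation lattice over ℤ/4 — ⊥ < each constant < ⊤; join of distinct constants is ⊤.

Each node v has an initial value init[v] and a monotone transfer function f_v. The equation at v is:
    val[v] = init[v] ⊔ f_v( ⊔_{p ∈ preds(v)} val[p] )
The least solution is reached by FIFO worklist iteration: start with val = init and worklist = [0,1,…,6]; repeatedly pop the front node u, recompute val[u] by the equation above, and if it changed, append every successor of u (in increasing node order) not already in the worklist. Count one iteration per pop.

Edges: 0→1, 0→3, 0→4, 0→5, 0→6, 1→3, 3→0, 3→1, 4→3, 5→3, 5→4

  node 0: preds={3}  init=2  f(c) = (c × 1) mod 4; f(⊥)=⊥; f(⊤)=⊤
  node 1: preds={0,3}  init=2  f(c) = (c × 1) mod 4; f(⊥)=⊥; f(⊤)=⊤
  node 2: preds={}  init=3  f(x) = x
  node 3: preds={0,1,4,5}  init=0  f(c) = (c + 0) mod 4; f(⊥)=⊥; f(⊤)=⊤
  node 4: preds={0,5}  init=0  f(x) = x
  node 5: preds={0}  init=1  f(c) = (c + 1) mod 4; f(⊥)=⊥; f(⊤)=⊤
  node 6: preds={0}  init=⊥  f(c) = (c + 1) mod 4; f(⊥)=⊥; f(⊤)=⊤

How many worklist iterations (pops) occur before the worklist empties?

11

Trace (11 dequeues):
  [1] u=0 | in 0 | out ⊤ | prev 2 | push {}
  [2] u=1 | in ⊤ | out ⊤ | prev 2 | push {}
  [3] u=2 | in ⊥ | out 3 | ==
  [4] u=3 | in ⊤ | out ⊤ | prev 0 | push {0,1}
  [5] u=4 | in ⊤ | out ⊤ | prev 0 | push {3}
  [6] u=5 | in ⊤ | out ⊤ | prev 1 | push {4}
  [7] u=6 | in ⊤ | out ⊤ | prev ⊥ | push {}
  [8] u=0 | in ⊤ | out ⊤ | ==
  [9] u=1 | in ⊤ | out ⊤ | ==
  [10] u=3 | in ⊤ | out ⊤ | ==
  [11] u=4 | in ⊤ | out ⊤ | ==

Converged values:
  [0] ⊤
  [1] ⊤
  [2] 3
  [3] ⊤
  [4] ⊤
  [5] ⊤
  [6] ⊤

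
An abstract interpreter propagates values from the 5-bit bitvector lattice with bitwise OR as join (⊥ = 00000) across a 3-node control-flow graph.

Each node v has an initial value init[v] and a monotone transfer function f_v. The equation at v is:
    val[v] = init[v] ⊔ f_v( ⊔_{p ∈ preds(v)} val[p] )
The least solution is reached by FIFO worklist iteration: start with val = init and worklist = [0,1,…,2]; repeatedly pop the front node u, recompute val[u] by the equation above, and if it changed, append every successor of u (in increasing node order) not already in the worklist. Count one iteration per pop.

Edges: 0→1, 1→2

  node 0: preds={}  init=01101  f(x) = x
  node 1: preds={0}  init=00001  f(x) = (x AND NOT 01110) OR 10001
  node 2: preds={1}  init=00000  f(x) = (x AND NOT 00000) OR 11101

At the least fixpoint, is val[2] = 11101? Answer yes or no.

yes

Iteration log — 3 steps:
  step 1. node 0  ⊔preds=00000  new=01101  stable
  step 2. node 1  ⊔preds=01101  new=10001  old=00001  +wl: 
  step 3. node 2  ⊔preds=10001  new=11101  old=00000  +wl: 

Least fixpoint reached:
  node 0: 01101
  node 1: 10001
  node 2: 11101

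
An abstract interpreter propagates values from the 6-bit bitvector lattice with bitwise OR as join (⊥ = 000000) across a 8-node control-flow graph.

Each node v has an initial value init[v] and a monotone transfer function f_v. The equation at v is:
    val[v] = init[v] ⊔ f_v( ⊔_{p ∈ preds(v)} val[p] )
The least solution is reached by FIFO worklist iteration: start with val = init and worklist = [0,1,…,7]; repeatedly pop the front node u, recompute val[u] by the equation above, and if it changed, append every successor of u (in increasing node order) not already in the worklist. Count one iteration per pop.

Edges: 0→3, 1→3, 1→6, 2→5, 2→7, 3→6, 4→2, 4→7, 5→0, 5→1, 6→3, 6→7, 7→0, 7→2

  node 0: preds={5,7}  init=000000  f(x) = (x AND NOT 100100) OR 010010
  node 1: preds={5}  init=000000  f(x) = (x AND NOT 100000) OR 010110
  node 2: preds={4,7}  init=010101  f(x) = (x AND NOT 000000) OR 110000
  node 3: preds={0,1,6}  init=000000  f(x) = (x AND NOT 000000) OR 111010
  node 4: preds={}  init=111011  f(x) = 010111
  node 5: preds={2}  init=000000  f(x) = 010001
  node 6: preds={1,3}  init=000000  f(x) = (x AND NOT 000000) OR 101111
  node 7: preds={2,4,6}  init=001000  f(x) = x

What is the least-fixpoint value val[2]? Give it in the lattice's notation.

111111

Trace (13 dequeues):
  [1] u=0 | in 001000 | out 011010 | prev 000000 | push {}
  [2] u=1 | in 000000 | out 010110 | prev 000000 | push {}
  [3] u=2 | in 111011 | out 111111 | prev 010101 | push {}
  [4] u=3 | in 011110 | out 111110 | prev 000000 | push {}
  [5] u=4 | in 000000 | out 111111 | prev 111011 | push {2}
  [6] u=5 | in 111111 | out 010001 | prev 000000 | push {0,1}
  [7] u=6 | in 111110 | out 111111 | prev 000000 | push {3}
  [8] u=7 | in 111111 | out 111111 | prev 001000 | push {}
  [9] u=2 | in 111111 | out 111111 | ==
  [10] u=0 | in 111111 | out 011011 | prev 011010 | push {}
  [11] u=1 | in 010001 | out 010111 | prev 010110 | push {6}
  [12] u=3 | in 111111 | out 111111 | prev 111110 | push {}
  [13] u=6 | in 111111 | out 111111 | ==

Converged values:
  [0] 011011
  [1] 010111
  [2] 111111
  [3] 111111
  [4] 111111
  [5] 010001
  [6] 111111
  [7] 111111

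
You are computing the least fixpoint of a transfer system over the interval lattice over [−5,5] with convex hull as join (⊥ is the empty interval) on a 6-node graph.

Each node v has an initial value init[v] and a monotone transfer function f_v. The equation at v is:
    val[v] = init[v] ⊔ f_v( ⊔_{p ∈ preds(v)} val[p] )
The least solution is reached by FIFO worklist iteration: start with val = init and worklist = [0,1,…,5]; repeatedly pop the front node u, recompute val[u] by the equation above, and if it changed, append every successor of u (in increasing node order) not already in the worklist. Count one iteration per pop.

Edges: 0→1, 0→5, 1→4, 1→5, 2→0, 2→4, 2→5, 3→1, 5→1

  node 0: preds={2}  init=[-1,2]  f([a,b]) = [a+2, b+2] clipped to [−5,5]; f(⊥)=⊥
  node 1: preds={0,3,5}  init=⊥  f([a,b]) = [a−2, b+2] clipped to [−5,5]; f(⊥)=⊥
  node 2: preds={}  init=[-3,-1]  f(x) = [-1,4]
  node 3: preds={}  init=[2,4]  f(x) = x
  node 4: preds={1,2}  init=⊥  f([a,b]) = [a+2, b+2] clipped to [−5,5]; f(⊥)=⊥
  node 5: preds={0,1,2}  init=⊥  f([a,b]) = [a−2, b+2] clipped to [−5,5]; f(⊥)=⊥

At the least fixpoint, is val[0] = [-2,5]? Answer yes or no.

Worklist (10 pops):
  #1 pop 0: in=[-3,-1] → [-1,2] (no change)
  #2 pop 1: in=[-1,4] → [-3,5] (was ⊥); enqueue []
  #3 pop 2: in=⊥ → [-3,4] (was [-3,-1]); enqueue [0]
  #4 pop 3: in=⊥ → [2,4] (no change)
  #5 pop 4: in=[-3,5] → [-1,5] (was ⊥); enqueue []
  #6 pop 5: in=[-3,5] → [-5,5] (was ⊥); enqueue [1]
  #7 pop 0: in=[-3,4] → [-1,5] (was [-1,2]); enqueue [5]
  #8 pop 1: in=[-5,5] → [-5,5] (was [-3,5]); enqueue [4]
  #9 pop 5: in=[-5,5] → [-5,5] (no change)
  #10 pop 4: in=[-5,5] → [-3,5] (was [-1,5]); enqueue []

Fixpoint:
  val[0] = [-1,5]
  val[1] = [-5,5]
  val[2] = [-3,4]
  val[3] = [2,4]
  val[4] = [-3,5]
  val[5] = [-5,5]

no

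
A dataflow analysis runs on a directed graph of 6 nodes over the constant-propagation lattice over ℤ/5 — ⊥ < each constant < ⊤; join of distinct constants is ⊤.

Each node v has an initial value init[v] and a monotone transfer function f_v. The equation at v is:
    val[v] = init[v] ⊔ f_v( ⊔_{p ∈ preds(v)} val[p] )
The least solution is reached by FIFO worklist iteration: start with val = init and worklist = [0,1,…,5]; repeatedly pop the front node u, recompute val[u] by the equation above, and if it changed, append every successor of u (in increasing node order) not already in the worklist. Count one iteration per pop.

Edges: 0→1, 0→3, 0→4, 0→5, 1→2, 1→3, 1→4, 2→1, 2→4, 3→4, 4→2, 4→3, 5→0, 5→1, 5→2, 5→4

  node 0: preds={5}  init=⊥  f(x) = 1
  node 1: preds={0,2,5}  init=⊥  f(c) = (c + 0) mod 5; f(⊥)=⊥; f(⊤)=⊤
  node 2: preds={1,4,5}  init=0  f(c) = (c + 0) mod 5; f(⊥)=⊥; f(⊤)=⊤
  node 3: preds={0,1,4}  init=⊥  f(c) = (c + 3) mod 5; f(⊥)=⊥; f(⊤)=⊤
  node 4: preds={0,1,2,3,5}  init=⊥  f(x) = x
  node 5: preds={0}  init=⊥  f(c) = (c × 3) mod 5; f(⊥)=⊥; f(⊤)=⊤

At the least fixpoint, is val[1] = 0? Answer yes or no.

Worklist (11 pops):
  #1 pop 0: in=⊥ → 1 (was ⊥); enqueue []
  #2 pop 1: in=⊤ → ⊤ (was ⊥); enqueue []
  #3 pop 2: in=⊤ → ⊤ (was 0); enqueue [1]
  #4 pop 3: in=⊤ → ⊤ (was ⊥); enqueue []
  #5 pop 4: in=⊤ → ⊤ (was ⊥); enqueue [2,3]
  #6 pop 5: in=1 → 3 (was ⊥); enqueue [0,4]
  #7 pop 1: in=⊤ → ⊤ (no change)
  #8 pop 2: in=⊤ → ⊤ (no change)
  #9 pop 3: in=⊤ → ⊤ (no change)
  #10 pop 0: in=3 → 1 (no change)
  #11 pop 4: in=⊤ → ⊤ (no change)

Fixpoint:
  val[0] = 1
  val[1] = ⊤
  val[2] = ⊤
  val[3] = ⊤
  val[4] = ⊤
  val[5] = 3

no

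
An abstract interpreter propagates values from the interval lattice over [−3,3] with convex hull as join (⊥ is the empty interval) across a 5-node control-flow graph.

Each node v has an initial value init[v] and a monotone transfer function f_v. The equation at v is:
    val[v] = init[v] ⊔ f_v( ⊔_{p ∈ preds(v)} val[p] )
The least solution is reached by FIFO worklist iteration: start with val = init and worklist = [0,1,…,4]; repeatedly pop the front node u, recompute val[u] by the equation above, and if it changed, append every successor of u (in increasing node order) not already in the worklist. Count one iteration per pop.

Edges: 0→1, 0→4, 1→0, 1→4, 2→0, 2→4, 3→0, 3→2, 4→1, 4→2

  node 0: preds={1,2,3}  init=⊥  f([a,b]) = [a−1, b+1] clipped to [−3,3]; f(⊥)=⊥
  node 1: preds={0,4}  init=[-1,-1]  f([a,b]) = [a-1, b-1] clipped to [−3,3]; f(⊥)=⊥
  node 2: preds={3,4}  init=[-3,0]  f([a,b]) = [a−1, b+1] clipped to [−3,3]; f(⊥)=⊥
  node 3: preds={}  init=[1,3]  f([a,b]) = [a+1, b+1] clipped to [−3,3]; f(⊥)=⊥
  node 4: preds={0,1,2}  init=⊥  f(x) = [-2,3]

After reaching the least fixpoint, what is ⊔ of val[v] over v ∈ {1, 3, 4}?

[-3,3]

Trace (8 dequeues):
  [1] u=0 | in [-3,3] | out [-3,3] | prev ⊥ | push {}
  [2] u=1 | in [-3,3] | out [-3,2] | prev [-1,-1] | push {0}
  [3] u=2 | in [1,3] | out [-3,3] | prev [-3,0] | push {}
  [4] u=3 | in ⊥ | out [1,3] | ==
  [5] u=4 | in [-3,3] | out [-2,3] | prev ⊥ | push {1,2}
  [6] u=0 | in [-3,3] | out [-3,3] | ==
  [7] u=1 | in [-3,3] | out [-3,2] | ==
  [8] u=2 | in [-2,3] | out [-3,3] | ==

Converged values:
  [0] [-3,3]
  [1] [-3,2]
  [2] [-3,3]
  [3] [1,3]
  [4] [-2,3]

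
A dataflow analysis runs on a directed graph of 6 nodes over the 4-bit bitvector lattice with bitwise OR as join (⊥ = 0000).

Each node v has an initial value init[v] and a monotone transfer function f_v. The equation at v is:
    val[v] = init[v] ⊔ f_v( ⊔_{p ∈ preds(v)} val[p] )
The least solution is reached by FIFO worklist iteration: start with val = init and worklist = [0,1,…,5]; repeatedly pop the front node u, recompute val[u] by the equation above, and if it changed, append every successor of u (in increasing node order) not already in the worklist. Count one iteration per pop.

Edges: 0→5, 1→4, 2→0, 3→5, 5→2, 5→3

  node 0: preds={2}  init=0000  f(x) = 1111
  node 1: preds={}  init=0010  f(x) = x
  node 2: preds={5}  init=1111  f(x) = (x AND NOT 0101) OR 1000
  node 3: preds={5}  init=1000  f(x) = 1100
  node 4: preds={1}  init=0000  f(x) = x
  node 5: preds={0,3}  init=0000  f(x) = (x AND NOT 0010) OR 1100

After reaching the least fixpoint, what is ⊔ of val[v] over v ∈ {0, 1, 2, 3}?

Worklist (8 pops):
  #1 pop 0: in=1111 → 1111 (was 0000); enqueue []
  #2 pop 1: in=0000 → 0010 (no change)
  #3 pop 2: in=0000 → 1111 (no change)
  #4 pop 3: in=0000 → 1100 (was 1000); enqueue []
  #5 pop 4: in=0010 → 0010 (was 0000); enqueue []
  #6 pop 5: in=1111 → 1101 (was 0000); enqueue [2,3]
  #7 pop 2: in=1101 → 1111 (no change)
  #8 pop 3: in=1101 → 1100 (no change)

Fixpoint:
  val[0] = 1111
  val[1] = 0010
  val[2] = 1111
  val[3] = 1100
  val[4] = 0010
  val[5] = 1101

1111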